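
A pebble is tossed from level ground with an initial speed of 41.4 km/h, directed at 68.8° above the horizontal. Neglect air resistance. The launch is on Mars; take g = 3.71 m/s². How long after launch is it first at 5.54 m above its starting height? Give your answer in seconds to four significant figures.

0.5736 s

Convert: 41.4 km/h = 41.4/3.6 = 11.50 m/s.
Components: vₓ = 11.50 cos 68.8° = 4.159 m/s, v_y0 = 11.50 sin 68.8° = 10.72 m/s.
Set y = v_y0 t − ½ g t² = 5.54: 1.855 t² − 10.72 t + 5.54 = 0.
Quadratic formula: t = (10.72 ± √73.849) / 3.71 = (10.72 ± 8.594) / 3.71 → t = 0.5736 s or 5.206 s.
The first (ascending) time is 0.5736 s.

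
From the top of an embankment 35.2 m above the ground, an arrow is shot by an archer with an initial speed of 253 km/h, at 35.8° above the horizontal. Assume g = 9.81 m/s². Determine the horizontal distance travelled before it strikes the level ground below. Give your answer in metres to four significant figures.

Convert: 253 km/h = 253/3.6 = 70.28 m/s.
vₓ = 70.28 cos 35.8° = 57.00 m/s; v_y0 = 70.28 sin 35.8° = 41.11 m/s.
Vertical motion (up positive, ground at y = 0): 4.905 t² − (41.11) t − 35.2 = 0, so t = (41.11 + √(41.11² + 2·9.81·35.2)) / 9.81 = (41.11 + 48.79) / 9.81 = 9.164 s.
Horizontal distance: R = vₓ t = 57.00 × 9.164 = 522.4 m.

522.4 m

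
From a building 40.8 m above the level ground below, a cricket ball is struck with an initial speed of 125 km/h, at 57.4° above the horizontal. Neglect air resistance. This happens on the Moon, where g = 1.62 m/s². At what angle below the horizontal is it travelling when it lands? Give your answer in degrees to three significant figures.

59.2°

Convert: 125 km/h = 125/3.6 = 34.72 m/s.
Resolve: vₓ = 34.72 cos 57.4° = 18.71 m/s and v_y0 = 34.72 sin 57.4° = 29.25 m/s.
The projectile lands when y = 40.8 + (29.25) t − ½·1.62·t² = 0. Positive root: t = (29.25 + √(29.25² + 2·1.62·40.8)) / 1.62 = (29.25 + 31.43) / 1.62 = 37.46 s.
At impact: v_y = v_y0 − g t = −31.43 m/s; vₓ = 18.71 m/s.
Angle below horizontal: arctan(|v_y|/vₓ) = arctan(31.43/18.71) = 59.24°.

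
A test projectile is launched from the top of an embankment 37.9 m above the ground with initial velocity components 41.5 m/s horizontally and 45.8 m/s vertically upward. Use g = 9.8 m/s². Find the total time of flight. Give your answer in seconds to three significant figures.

10.1 s

With up positive and y = 0 at the ground: y(t) = 37.9 + (45.80) t − 4.900 t². Setting y = 0 and taking the positive root: t = [45.80 + √(45.80² + 2·9.80·37.9)] / 9.80 = (45.80 + 53.30) / 9.80 = 10.11 s.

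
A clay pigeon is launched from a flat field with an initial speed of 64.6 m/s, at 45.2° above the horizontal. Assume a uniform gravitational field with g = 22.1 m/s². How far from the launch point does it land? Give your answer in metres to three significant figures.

Resolve: vₓ = 64.60 cos 45.2° = 45.52 m/s and v_y0 = 64.60 sin 45.2° = 45.84 m/s.
Time aloft: T = 2 v_y0 / g = 2 × 45.84 / 22.1 = 4.148 s.
Horizontal distance R = vₓ T = 45.52 × 4.148 = 188.8 m.

189 m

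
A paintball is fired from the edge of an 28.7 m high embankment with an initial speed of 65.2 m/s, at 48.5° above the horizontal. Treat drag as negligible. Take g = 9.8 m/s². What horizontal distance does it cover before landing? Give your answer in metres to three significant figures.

455 m

Resolve: vₓ = 65.20 cos 48.5° = 43.20 m/s and v_y0 = 65.20 sin 48.5° = 48.83 m/s.
The projectile lands when y = 28.7 + (48.83) t − ½·9.80·t² = 0. Positive root: t = (48.83 + √(48.83² + 2·9.80·28.7)) / 9.80 = (48.83 + 54.29) / 9.80 = 10.52 s.
Horizontal distance: R = vₓ t = 43.20 × 10.52 = 454.6 m.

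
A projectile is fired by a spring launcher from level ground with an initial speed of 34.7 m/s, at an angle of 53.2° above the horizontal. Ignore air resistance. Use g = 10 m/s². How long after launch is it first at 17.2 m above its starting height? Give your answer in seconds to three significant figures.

Horizontal component vₓ = 34.70 cos 53.2° = 20.79 m/s; vertical v_y0 = 34.70 sin 53.2° = 27.79 m/s.
Set y = v_y0 t − ½ g t² = 17.2: 5.000 t² − 27.79 t + 17.2 = 0.
Quadratic formula: t = (27.79 ± √428.03) / 10.0 = (27.79 ± 20.69) / 10.0 → t = 0.7097 s or 4.847 s.
The first (ascending) time is 0.7097 s.

0.710 s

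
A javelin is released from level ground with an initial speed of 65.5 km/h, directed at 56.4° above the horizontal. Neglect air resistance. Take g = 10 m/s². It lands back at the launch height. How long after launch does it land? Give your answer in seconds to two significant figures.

Convert: 65.5 km/h = 65.5/3.6 = 18.19 m/s.
Components: vₓ = 18.19 cos 56.4° = 10.07 m/s, v_y0 = 18.19 sin 56.4° = 15.15 m/s.
Time of flight on level ground: T = 2 v_y0 / g = 2 × 15.15 / 10.0 = 3.031 s.

3.0 s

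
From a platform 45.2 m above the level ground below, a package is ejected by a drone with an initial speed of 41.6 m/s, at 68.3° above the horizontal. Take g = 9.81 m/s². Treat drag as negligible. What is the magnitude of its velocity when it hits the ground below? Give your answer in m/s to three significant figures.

Components: vₓ = 41.60 cos 68.3° = 15.38 m/s, v_y0 = 41.60 sin 68.3° = 38.65 m/s.
Vertical motion (up positive, ground at y = 0): 4.905 t² − (38.65) t − 45.2 = 0, so t = (38.65 + √(38.65² + 2·9.81·45.2)) / 9.81 = (38.65 + 48.79) / 9.81 = 8.914 s.
Vertical velocity at impact: v_y = v_y0 − g t = 38.65 − 9.81 × 8.914 = −48.79 m/s.
Speed: |v| = √(vₓ² + v_y²) = √(15.38² + 48.79²) = 51.16 m/s.

51.2 m/s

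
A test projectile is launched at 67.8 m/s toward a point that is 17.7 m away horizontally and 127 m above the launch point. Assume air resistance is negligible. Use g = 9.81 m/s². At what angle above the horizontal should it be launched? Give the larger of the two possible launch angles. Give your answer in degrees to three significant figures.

88.7°

Trajectory: y = x tanθ − g x² (1 + tan²θ)/(2v₀²). With x = 17.7, y = 127, v₀ = 67.8, g = 9.81:
0.3343 tan²θ − 17.7 tanθ + (127.3) = 0.
tanθ = [17.7 ± √(17.7² − 4 × 0.3343 × (127.3))] / (2 × 0.3343) = (17.7 ± 11.96) / 0.6686, giving tanθ = 8.586 or 44.36.
θ = 83.36° or 88.71°; the larger is 88.71°.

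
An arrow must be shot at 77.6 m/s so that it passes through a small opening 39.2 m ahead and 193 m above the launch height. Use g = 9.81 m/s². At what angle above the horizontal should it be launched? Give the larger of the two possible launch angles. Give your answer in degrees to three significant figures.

87.7°

Trajectory: y = x tanθ − g x² (1 + tan²θ)/(2v₀²). With x = 39.2, y = 193, v₀ = 77.6, g = 9.81:
1.252 tan²θ − 39.2 tanθ + (194.3) = 0.
tanθ = [39.2 ± √(39.2² − 4 × 1.252 × (194.3))] / (2 × 1.252) = (39.2 ± 23.75) / 2.503, giving tanθ = 6.172 or 25.15.
θ = 80.80° or 87.72°; the larger is 87.72°.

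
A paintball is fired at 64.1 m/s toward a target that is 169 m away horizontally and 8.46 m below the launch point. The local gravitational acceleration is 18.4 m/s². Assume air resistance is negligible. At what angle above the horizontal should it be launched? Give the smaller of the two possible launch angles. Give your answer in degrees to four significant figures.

21.02°

Trajectory: y = x tanθ − g x² (1 + tan²θ)/(2v₀²). With x = 169, y = −8.46, v₀ = 64.1, g = 18.4:
63.95 tan²θ − 169 tanθ + (55.49) = 0.
tanθ = [169 ± √(169² − 4 × 63.95 × (55.49))] / (2 × 63.95) = (169 ± 119.9) / 127.9, giving tanθ = 0.3842 or 2.258.
θ = 21.02° or 66.12°; the smaller is 21.02°.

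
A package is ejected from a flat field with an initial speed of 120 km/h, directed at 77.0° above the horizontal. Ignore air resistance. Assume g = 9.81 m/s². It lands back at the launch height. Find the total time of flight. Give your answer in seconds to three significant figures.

Convert: 120 km/h = 120/3.6 = 33.33 m/s.
Components: vₓ = 33.33 cos 77.0° = 7.498 m/s, v_y0 = 33.33 sin 77.0° = 32.48 m/s.
Landing at launch height ⇒ T = 2 v_y0 / g = 2 × 32.48 / 9.81 = 6.622 s.

6.62 s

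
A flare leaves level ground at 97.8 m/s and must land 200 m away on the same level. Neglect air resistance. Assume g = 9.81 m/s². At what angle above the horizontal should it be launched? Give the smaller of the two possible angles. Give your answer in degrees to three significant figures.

5.92°

Level-ground range R = v₀² sin(2θ)/g ⇒ sin(2θ) = gR/v₀² = 9.81 × 200 / 97.8² = 0.2051.
2θ = 11.84° or 180° − 11.84° = 168.2°, so θ = 5.918° or 84.08°.
The smaller angle is 5.918°.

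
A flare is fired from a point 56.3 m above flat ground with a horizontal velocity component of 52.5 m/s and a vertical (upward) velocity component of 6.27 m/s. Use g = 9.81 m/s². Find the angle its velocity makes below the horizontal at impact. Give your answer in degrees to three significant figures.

The projectile lands when y = 56.3 + (6.270) t − ½·9.81·t² = 0. Positive root: t = (6.270 + √(6.270² + 2·9.81·56.3)) / 9.81 = (6.270 + 33.82) / 9.81 = 4.087 s.
At impact: v_y = v_y0 − g t = −33.82 m/s; vₓ = 52.50 m/s.
Angle below horizontal: arctan(|v_y|/vₓ) = arctan(33.82/52.50) = 32.79°.

32.8°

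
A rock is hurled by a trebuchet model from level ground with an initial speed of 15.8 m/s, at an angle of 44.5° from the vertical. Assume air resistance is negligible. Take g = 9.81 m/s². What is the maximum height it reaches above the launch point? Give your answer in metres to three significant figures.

6.47 m

Horizontal component vₓ = 15.80 sin 44.5° = 11.07 m/s; vertical v_y0 = 15.80 cos 44.5° = 11.27 m/s.
Peak height H = v_y0² / (2g) = 127.00 / 19.62 = 6.473 m.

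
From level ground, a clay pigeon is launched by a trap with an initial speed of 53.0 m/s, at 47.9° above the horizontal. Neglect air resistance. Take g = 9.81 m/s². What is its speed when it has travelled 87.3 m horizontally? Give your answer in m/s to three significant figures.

38.7 m/s

Horizontal component vₓ = 53.00 cos 47.9° = 35.53 m/s; vertical v_y0 = 53.00 sin 47.9° = 39.32 m/s.
Time to reach x = 87.3 m: t = x/vₓ = 87.3/35.53 = 2.457 s.
Vertical velocity there: v_y = v_y0 − g t = 39.32 − 9.81 × 2.457 = 15.22 m/s.
Speed: √(vₓ² + v_y²) = √(35.53² + 15.22²) = 38.66 m/s.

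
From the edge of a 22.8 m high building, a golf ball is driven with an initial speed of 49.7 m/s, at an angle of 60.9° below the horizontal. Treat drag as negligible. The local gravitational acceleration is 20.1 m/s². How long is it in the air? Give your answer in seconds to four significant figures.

Horizontal component vₓ = 49.70 cos 60.9° = 24.17 m/s; vertical v_y0 = −43.43 m/s (downward).
The projectile lands when y = 22.8 + (−43.43) t − ½·20.1·t² = 0. Positive root: t = (−43.43 + √(43.43² + 2·20.1·22.8)) / 20.1 = (−43.43 + 52.94) / 20.1 = 0.4732 s.

0.4732 s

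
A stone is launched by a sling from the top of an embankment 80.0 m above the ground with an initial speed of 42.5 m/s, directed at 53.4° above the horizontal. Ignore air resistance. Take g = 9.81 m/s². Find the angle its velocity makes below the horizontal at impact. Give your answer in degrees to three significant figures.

64.1°

Components: vₓ = 42.50 cos 53.4° = 25.34 m/s, v_y0 = 42.50 sin 53.4° = 34.12 m/s.
With up positive and y = 0 at the ground: y(t) = 80.0 + (34.12) t − 4.905 t². Setting y = 0 and taking the positive root: t = [34.12 + √(34.12² + 2·9.81·80.0)] / 9.81 = (34.12 + 52.29) / 9.81 = 8.808 s.
At impact: v_y = v_y0 − g t = −52.29 m/s; vₓ = 25.34 m/s.
Angle below horizontal: arctan(|v_y|/vₓ) = arctan(52.29/25.34) = 64.14°.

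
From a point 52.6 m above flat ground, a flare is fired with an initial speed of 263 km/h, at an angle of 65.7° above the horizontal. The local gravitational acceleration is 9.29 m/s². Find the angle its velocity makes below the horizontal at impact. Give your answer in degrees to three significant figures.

67.8°

Convert: 263 km/h = 263/3.6 = 73.06 m/s.
Horizontal component vₓ = 73.06 cos 65.7° = 30.06 m/s; vertical v_y0 = 73.06 sin 65.7° = 66.58 m/s.
With up positive and y = 0 at the ground: y(t) = 52.6 + (66.58) t − 4.645 t². Setting y = 0 and taking the positive root: t = [66.58 + √(66.58² + 2·9.29·52.6)] / 9.29 = (66.58 + 73.56) / 9.29 = 15.09 s.
At impact: v_y = v_y0 − g t = −73.56 m/s; vₓ = 30.06 m/s.
Angle below horizontal: arctan(|v_y|/vₓ) = arctan(73.56/30.06) = 67.77°.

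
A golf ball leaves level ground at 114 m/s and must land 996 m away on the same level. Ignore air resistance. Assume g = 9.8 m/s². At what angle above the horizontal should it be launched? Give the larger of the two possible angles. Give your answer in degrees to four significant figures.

65.66°

From R = (v₀²/g) sin 2θ: sin 2θ = 9.80 × 996 / 12996 = 0.7511.
2θ = 48.68° or 180° − 48.68° = 131.3°, so θ = 24.34° or 65.66°.
The larger angle is 65.66°.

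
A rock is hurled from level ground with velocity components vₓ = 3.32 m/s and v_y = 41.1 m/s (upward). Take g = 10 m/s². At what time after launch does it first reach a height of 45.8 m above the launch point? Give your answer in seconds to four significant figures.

1.329 s

Require v_y0 t − ½ g t² = 45.8, i.e. 5.000 t² − 41.10 t + 45.8 = 0.
Quadratic formula: t = (41.10 ± √773.21) / 10.0 = (41.10 ± 27.81) / 10.0 → t = 1.329 s or 6.891 s.
The first (ascending) time is 1.329 s.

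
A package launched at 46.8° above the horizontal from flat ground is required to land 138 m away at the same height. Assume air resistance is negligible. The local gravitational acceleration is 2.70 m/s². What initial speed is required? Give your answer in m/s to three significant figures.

19.3 m/s

From R = (v₀² / g) sin 2θ: v₀ = √(gR / sin 2θ).
v₀ = √(2.70 × 138 / sin 93.60°) = √(372.6 / 0.9980) = √373.34 = 19.32 m/s.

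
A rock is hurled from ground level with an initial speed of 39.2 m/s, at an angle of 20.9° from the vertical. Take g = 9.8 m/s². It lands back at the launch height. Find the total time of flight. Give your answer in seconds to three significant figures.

vₓ = 39.20 sin 20.9° = 13.98 m/s; v_y0 = 39.20 cos 20.9° = 36.62 m/s.
It returns to y = 0 when t = 2 v_y0 / g = 2(36.62)/9.80 = 7.474 s.

7.47 s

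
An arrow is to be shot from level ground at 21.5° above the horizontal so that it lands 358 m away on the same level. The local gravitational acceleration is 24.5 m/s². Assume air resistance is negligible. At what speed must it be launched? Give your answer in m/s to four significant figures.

On level ground R = v₀² sin 2θ / g ⇒ v₀ = √(gR / sin 2θ).
v₀ = √(24.5 × 358 / sin 43.00°) = √(8771 / 0.6820) = √12861 = 113.4 m/s.

113.4 m/s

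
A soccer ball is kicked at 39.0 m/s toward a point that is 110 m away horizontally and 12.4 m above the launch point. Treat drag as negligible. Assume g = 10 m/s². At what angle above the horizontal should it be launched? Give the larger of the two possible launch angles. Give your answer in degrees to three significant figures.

65.1°

Trajectory: y = x tanθ − g x² (1 + tan²θ)/(2v₀²). With x = 110, y = 12.4, v₀ = 39.0, g = 10.0:
39.78 tan²θ − 110 tanθ + (52.18) = 0.
tanθ = [110 ± √(110² − 4 × 39.78 × (52.18))] / (2 × 39.78) = (110 ± 61.63) / 79.55, giving tanθ = 0.6080 or 2.157.
θ = 31.30° or 65.13°; the larger is 65.13°.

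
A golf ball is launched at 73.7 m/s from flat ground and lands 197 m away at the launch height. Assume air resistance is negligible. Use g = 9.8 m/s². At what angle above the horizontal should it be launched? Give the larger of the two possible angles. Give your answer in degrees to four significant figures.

Level-ground range R = v₀² sin(2θ)/g ⇒ sin(2θ) = gR/v₀² = 9.80 × 197 / 73.7² = 0.3554.
2θ = 20.82° or 180° − 20.82° = 159.2°, so θ = 10.41° or 79.59°.
The larger angle is 79.59°.

79.59°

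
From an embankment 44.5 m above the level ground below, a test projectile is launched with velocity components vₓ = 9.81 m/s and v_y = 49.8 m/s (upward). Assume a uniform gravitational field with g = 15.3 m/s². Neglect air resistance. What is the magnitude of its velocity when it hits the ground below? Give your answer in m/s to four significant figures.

The projectile lands when y = 44.5 + (49.80) t − ½·15.3·t² = 0. Positive root: t = (49.80 + √(49.80² + 2·15.3·44.5)) / 15.3 = (49.80 + 61.98) / 15.3 = 7.306 s.
Vertical velocity at impact: v_y = v_y0 − g t = 49.80 − 15.3 × 7.306 = −61.98 m/s.
Speed: |v| = √(vₓ² + v_y²) = √(9.810² + 61.98²) = 62.75 m/s.

62.75 m/s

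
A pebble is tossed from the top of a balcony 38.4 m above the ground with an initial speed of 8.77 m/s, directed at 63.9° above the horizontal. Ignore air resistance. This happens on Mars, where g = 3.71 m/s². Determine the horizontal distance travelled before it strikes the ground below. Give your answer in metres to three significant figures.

27.6 m

Components: vₓ = 8.770 cos 63.9° = 3.858 m/s, v_y0 = 8.770 sin 63.9° = 7.876 m/s.
Vertical motion (up positive, ground at y = 0): 1.855 t² − (7.876) t − 38.4 = 0, so t = (7.876 + √(7.876² + 2·3.71·38.4)) / 3.71 = (7.876 + 18.63) / 3.71 = 7.144 s.
Horizontal distance: R = vₓ t = 3.858 × 7.144 = 27.56 m.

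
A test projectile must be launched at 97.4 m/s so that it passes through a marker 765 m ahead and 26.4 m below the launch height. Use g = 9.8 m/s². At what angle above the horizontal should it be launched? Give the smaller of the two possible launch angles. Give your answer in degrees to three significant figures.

Trajectory: y = x tanθ − g x² (1 + tan²θ)/(2v₀²). With x = 765, y = −26.4, v₀ = 97.4, g = 9.80:
302.3 tan²θ − 765 tanθ + (275.9) = 0.
tanθ = [765 ± √(765² − 4 × 302.3 × (275.9))] / (2 × 302.3) = (765 ± 501.7) / 604.5, giving tanθ = 0.4356 or 2.095.
θ = 23.54° or 64.49°; the smaller is 23.54°.

23.5°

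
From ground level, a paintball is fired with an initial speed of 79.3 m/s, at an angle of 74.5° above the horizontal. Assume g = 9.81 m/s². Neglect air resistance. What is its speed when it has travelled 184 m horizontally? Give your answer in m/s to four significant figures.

Components: vₓ = 79.30 cos 74.5° = 21.19 m/s, v_y0 = 79.30 sin 74.5° = 76.42 m/s.
Time to reach x = 184 m: t = x/vₓ = 184/21.19 = 8.683 s.
Vertical velocity there: v_y = v_y0 − g t = 76.42 − 9.81 × 8.683 = −8.760 m/s.
Speed: √(vₓ² + v_y²) = √(21.19² + 8.760²) = 22.93 m/s.

22.93 m/s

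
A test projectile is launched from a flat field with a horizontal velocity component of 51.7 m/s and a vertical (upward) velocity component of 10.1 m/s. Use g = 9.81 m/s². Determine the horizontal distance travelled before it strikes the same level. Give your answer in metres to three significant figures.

Time aloft: T = 2 v_y0 / g = 2 × 10.10 / 9.81 = 2.059 s.
Range: R = vₓ T = 51.70 × 2.059 = 106.5 m.

106 m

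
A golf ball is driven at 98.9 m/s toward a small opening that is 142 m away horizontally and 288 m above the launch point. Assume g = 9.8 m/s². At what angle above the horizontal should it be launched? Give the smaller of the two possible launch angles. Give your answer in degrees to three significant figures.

68.7°

Trajectory: y = x tanθ − g x² (1 + tan²θ)/(2v₀²). With x = 142, y = 288, v₀ = 98.9, g = 9.80:
10.10 tan²θ − 142 tanθ + (298.1) = 0.
tanθ = [142 ± √(142² − 4 × 10.10 × (298.1))] / (2 × 10.10) = (142 ± 90.11) / 20.20, giving tanθ = 2.569 or 11.49.
θ = 68.73° or 85.03°; the smaller is 68.73°.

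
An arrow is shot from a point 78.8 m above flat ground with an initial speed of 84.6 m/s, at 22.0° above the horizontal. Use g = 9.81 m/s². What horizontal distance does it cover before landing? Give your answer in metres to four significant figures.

vₓ = 84.60 cos 22.0° = 78.44 m/s; v_y0 = 84.60 sin 22.0° = 31.69 m/s.
Vertical motion (up positive, ground at y = 0): 4.905 t² − (31.69) t − 78.8 = 0, so t = (31.69 + √(31.69² + 2·9.81·78.8)) / 9.81 = (31.69 + 50.50) / 9.81 = 8.379 s.
Horizontal distance: R = vₓ t = 78.44 × 8.379 = 657.2 m.

657.2 m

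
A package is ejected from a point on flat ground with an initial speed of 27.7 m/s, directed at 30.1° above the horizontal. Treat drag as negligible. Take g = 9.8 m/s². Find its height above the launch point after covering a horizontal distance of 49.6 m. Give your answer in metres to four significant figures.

7.762 m

Horizontal component vₓ = 27.70 cos 30.1° = 23.96 m/s; vertical v_y0 = 27.70 sin 30.1° = 13.89 m/s.
x = vₓ t ⇒ t = 49.6/23.96 = 2.070 s.
Height: y = v_y0 t − ½ g t² = 13.89 × 2.070 − 4.900 × 2.070² = 28.75 − 20.99 = 7.762 m.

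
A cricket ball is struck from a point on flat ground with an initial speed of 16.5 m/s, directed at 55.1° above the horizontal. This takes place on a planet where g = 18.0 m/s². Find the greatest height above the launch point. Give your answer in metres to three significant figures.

vₓ = 16.50 cos 55.1° = 9.440 m/s; v_y0 = 16.50 sin 55.1° = 13.53 m/s.
Peak height H = v_y0² / (2g) = 183.13 / 36.00 = 5.087 m.

5.09 m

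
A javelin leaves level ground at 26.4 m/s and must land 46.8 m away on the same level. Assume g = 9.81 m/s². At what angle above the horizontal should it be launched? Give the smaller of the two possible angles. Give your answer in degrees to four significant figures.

20.60°

From R = (v₀²/g) sin 2θ: sin 2θ = 9.81 × 46.8 / 696.96 = 0.6587.
2θ = 41.20° or 180° − 41.20° = 138.8°, so θ = 20.60° or 69.40°.
The smaller angle is 20.60°.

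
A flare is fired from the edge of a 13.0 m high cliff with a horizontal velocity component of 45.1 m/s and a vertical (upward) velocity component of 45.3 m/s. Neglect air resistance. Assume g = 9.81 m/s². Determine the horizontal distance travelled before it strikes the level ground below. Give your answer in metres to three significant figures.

With up positive and y = 0 at the ground: y(t) = 13.0 + (45.30) t − 4.905 t². Setting y = 0 and taking the positive root: t = [45.30 + √(45.30² + 2·9.81·13.0)] / 9.81 = (45.30 + 48.03) / 9.81 = 9.514 s.
Horizontal distance: R = vₓ t = 45.10 × 9.514 = 429.1 m.

429 m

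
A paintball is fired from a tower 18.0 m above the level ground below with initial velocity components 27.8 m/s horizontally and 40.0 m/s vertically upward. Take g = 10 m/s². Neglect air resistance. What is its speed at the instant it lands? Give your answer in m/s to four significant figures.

52.28 m/s

Vertical motion (up positive, ground at y = 0): 5.000 t² − (40.00) t − 18.0 = 0, so t = (40.00 + √(40.00² + 2·10.0·18.0)) / 10.0 = (40.00 + 44.27) / 10.0 = 8.427 s.
Vertical velocity at impact: v_y = v_y0 − g t = 40.00 − 10.0 × 8.427 = −44.27 m/s.
Speed: |v| = √(vₓ² + v_y²) = √(27.80² + 44.27²) = 52.28 m/s.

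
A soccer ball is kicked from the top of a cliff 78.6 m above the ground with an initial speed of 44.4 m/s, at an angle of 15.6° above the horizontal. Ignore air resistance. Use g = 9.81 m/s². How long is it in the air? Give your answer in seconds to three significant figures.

Components: vₓ = 44.40 cos 15.6° = 42.76 m/s, v_y0 = 44.40 sin 15.6° = 11.94 m/s.
With up positive and y = 0 at the ground: y(t) = 78.6 + (11.94) t − 4.905 t². Setting y = 0 and taking the positive root: t = [11.94 + √(11.94² + 2·9.81·78.6)] / 9.81 = (11.94 + 41.05) / 9.81 = 5.401 s.

5.40 s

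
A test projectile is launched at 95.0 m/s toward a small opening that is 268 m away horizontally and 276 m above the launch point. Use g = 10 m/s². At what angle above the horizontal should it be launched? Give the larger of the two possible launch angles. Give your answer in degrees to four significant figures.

Trajectory: y = x tanθ − g x² (1 + tan²θ)/(2v₀²). With x = 268, y = 276, v₀ = 95.0, g = 10.0:
39.79 tan²θ − 268 tanθ + (315.8) = 0.
tanθ = [268 ± √(268² − 4 × 39.79 × (315.8))] / (2 × 39.79) = (268 ± 146.8) / 79.58, giving tanθ = 1.522 or 5.213.
θ = 56.70° or 79.14°; the larger is 79.14°.

79.14°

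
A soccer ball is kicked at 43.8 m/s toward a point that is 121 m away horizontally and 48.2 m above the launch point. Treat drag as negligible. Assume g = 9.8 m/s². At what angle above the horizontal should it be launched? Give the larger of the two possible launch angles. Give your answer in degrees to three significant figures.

65.5°

Trajectory: y = x tanθ − g x² (1 + tan²θ)/(2v₀²). With x = 121, y = 48.2, v₀ = 43.8, g = 9.80:
37.40 tan²θ − 121 tanθ + (85.60) = 0.
tanθ = [121 ± √(121² − 4 × 37.40 × (85.60))] / (2 × 37.40) = (121 ± 42.87) / 74.79, giving tanθ = 1.045 or 2.191.
θ = 46.25° or 65.47°; the larger is 65.47°.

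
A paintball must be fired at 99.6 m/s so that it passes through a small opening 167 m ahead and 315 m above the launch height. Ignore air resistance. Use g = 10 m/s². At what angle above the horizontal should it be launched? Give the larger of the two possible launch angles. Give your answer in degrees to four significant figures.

83.92°

Trajectory: y = x tanθ − g x² (1 + tan²θ)/(2v₀²). With x = 167, y = 315, v₀ = 99.6, g = 10.0:
14.06 tan²θ − 167 tanθ + (329.1) = 0.
tanθ = [167 ± √(167² − 4 × 14.06 × (329.1))] / (2 × 14.06) = (167 ± 96.89) / 28.11, giving tanθ = 2.494 or 9.387.
θ = 68.15° or 83.92°; the larger is 83.92°.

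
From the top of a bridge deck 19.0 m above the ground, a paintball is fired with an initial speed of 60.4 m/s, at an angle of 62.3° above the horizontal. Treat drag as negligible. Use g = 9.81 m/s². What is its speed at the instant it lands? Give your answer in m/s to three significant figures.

63.4 m/s

vₓ = 60.40 cos 62.3° = 28.08 m/s; v_y0 = 60.40 sin 62.3° = 53.48 m/s.
Vertical motion (up positive, ground at y = 0): 4.905 t² − (53.48) t − 19.0 = 0, so t = (53.48 + √(53.48² + 2·9.81·19.0)) / 9.81 = (53.48 + 56.86) / 9.81 = 11.25 s.
Vertical velocity at impact: v_y = v_y0 − g t = 53.48 − 9.81 × 11.25 = −56.86 m/s.
Speed: |v| = √(vₓ² + v_y²) = √(28.08² + 56.86²) = 63.41 m/s.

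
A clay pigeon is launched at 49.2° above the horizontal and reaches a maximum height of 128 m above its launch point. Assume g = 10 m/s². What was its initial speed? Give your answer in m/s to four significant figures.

At the peak v_y = 0, so v_y0 = √(2gH) = √(2 × 10.0 × 128) = 50.60 m/s.
v_y0 = v₀ sin θ ⇒ v₀ = 50.60 / sin 49.2° = 66.84 m/s.

66.84 m/s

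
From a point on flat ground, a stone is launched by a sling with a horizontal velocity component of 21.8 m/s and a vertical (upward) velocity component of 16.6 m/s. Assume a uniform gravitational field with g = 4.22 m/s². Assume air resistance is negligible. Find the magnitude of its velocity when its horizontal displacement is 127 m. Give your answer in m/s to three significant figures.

x = vₓ t ⇒ t = 127/21.80 = 5.826 s.
Vertical velocity there: v_y = v_y0 − g t = 16.60 − 4.22 × 5.826 = −7.984 m/s.
Speed: √(vₓ² + v_y²) = √(21.80² + 7.984²) = 23.22 m/s.

23.2 m/s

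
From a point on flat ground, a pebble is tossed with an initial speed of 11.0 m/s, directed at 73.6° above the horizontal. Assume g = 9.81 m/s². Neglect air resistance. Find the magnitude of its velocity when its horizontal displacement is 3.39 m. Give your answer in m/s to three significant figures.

vₓ = 11.00 cos 73.6° = 3.106 m/s; v_y0 = 11.00 sin 73.6° = 10.55 m/s.
x = vₓ t ⇒ t = 3.39/3.106 = 1.092 s.
Vertical velocity there: v_y = v_y0 − g t = 10.55 − 9.81 × 1.092 = −0.1554 m/s.
Speed: √(vₓ² + v_y²) = √(3.106² + 0.1554²) = 3.110 m/s.

3.11 m/s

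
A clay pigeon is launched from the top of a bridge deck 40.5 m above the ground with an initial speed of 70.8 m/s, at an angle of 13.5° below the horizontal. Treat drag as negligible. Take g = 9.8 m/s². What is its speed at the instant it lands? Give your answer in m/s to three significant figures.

Resolve: vₓ = 70.80 cos 13.5° = 68.84 m/s and v_y0 = −16.53 m/s (downward).
The projectile lands when y = 40.5 + (−16.53) t − ½·9.80·t² = 0. Positive root: t = (−16.53 + √(16.53² + 2·9.80·40.5)) / 9.80 = (−16.53 + 32.66) / 9.80 = 1.647 s.
Vertical velocity at impact: v_y = v_y0 − g t = −16.53 − 9.80 × 1.647 = −32.66 m/s.
Speed: |v| = √(vₓ² + v_y²) = √(68.84² + 32.66²) = 76.20 m/s.

76.2 m/s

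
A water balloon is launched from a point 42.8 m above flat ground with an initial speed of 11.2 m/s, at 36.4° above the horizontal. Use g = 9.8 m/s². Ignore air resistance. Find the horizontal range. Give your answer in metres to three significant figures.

Components: vₓ = 11.20 cos 36.4° = 9.015 m/s, v_y0 = 11.20 sin 36.4° = 6.646 m/s.
Vertical motion (up positive, ground at y = 0): 4.900 t² − (6.646) t − 42.8 = 0, so t = (6.646 + √(6.646² + 2·9.80·42.8)) / 9.80 = (6.646 + 29.72) / 9.80 = 3.710 s.
Horizontal distance: R = vₓ t = 9.015 × 3.710 = 33.45 m.

33.4 m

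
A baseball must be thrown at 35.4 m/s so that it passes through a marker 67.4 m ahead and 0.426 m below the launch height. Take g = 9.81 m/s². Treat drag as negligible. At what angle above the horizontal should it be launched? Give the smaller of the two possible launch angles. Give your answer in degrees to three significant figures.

Trajectory: y = x tanθ − g x² (1 + tan²θ)/(2v₀²). With x = 67.4, y = −0.426, v₀ = 35.4, g = 9.81:
17.78 tan²θ − 67.4 tanθ + (17.35) = 0.
tanθ = [67.4 ± √(67.4² − 4 × 17.78 × (17.35))] / (2 × 17.78) = (67.4 ± 57.52) / 35.56, giving tanθ = 0.2779 or 3.513.
θ = 15.53° or 74.11°; the smaller is 15.53°.

15.5°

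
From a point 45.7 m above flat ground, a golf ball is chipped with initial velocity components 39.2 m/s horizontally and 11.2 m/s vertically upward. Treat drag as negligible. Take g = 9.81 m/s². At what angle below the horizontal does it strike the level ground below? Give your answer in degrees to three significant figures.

The projectile lands when y = 45.7 + (11.20) t − ½·9.81·t² = 0. Positive root: t = (11.20 + √(11.20² + 2·9.81·45.7)) / 9.81 = (11.20 + 31.97) / 9.81 = 4.401 s.
At impact: v_y = v_y0 − g t = −31.97 m/s; vₓ = 39.20 m/s.
Angle below horizontal: arctan(|v_y|/vₓ) = arctan(31.97/39.20) = 39.20°.

39.2°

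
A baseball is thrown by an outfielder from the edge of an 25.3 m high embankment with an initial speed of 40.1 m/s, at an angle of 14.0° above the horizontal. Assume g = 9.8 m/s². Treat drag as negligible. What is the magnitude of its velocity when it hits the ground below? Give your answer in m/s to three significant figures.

45.9 m/s

Resolve: vₓ = 40.10 cos 14.0° = 38.91 m/s and v_y0 = 40.10 sin 14.0° = 9.701 m/s.
Vertical motion (up positive, ground at y = 0): 4.900 t² − (9.701) t − 25.3 = 0, so t = (9.701 + √(9.701² + 2·9.80·25.3)) / 9.80 = (9.701 + 24.29) / 9.80 = 3.468 s.
Vertical velocity at impact: v_y = v_y0 − g t = 9.701 − 9.80 × 3.468 = −24.29 m/s.
Speed: |v| = √(vₓ² + v_y²) = √(38.91² + 24.29²) = 45.87 m/s.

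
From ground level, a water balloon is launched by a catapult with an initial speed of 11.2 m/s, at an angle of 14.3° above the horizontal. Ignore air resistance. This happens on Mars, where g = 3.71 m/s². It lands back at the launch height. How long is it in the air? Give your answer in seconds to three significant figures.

1.49 s

Resolve: vₓ = 11.20 cos 14.3° = 10.85 m/s and v_y0 = 11.20 sin 14.3° = 2.766 m/s.
Time of flight on level ground: T = 2 v_y0 / g = 2 × 2.766 / 3.71 = 1.491 s.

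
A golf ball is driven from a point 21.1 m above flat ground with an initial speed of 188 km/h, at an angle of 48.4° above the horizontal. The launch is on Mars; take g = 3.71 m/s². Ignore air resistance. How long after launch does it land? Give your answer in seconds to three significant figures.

Convert: 188 km/h = 188/3.6 = 52.22 m/s.
Components: vₓ = 52.22 cos 48.4° = 34.67 m/s, v_y0 = 52.22 sin 48.4° = 39.05 m/s.
Vertical motion (up positive, ground at y = 0): 1.855 t² − (39.05) t − 21.1 = 0, so t = (39.05 + √(39.05² + 2·3.71·21.1)) / 3.71 = (39.05 + 41.01) / 3.71 = 21.58 s.

21.6 s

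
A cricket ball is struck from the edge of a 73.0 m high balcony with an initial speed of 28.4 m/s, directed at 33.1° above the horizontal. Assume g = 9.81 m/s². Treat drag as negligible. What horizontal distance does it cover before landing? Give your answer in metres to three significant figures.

137 m

vₓ = 28.40 cos 33.1° = 23.79 m/s; v_y0 = 28.40 sin 33.1° = 15.51 m/s.
The projectile lands when y = 73.0 + (15.51) t − ½·9.81·t² = 0. Positive root: t = (15.51 + √(15.51² + 2·9.81·73.0)) / 9.81 = (15.51 + 40.90) / 9.81 = 5.750 s.
Horizontal distance: R = vₓ t = 23.79 × 5.750 = 136.8 m.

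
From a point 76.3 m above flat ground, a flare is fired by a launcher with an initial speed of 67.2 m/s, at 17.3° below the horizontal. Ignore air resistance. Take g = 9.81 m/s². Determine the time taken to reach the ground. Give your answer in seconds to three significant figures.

Components: vₓ = 67.20 cos 17.3° = 64.16 m/s, v_y0 = −19.98 m/s (downward).
The projectile lands when y = 76.3 + (−19.98) t − ½·9.81·t² = 0. Positive root: t = (−19.98 + √(19.98² + 2·9.81·76.3)) / 9.81 = (−19.98 + 43.55) / 9.81 = 2.402 s.

2.40 s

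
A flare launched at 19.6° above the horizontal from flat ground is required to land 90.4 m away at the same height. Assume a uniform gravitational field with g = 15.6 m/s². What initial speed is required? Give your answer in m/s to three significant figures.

47.2 m/s

On level ground R = v₀² sin 2θ / g ⇒ v₀ = √(gR / sin 2θ).
v₀ = √(15.6 × 90.4 / sin 39.20°) = √(1410 / 0.6320) = √2231.3 = 47.24 m/s.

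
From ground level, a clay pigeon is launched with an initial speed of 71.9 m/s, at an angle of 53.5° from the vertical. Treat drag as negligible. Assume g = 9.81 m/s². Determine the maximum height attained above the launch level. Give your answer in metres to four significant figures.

Resolve: vₓ = 71.90 sin 53.5° = 57.80 m/s and v_y0 = 71.90 cos 53.5° = 42.77 m/s.
Peak height H = v_y0² / (2g) = 1829.1 / 19.62 = 93.23 m.

93.23 m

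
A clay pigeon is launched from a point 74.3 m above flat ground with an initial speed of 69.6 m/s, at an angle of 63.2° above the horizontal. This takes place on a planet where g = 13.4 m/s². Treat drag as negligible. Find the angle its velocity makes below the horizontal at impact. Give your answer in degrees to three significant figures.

vₓ = 69.60 cos 63.2° = 31.38 m/s; v_y0 = 69.60 sin 63.2° = 62.12 m/s.
Vertical motion (up positive, ground at y = 0): 6.700 t² − (62.12) t − 74.3 = 0, so t = (62.12 + √(62.12² + 2·13.4·74.3)) / 13.4 = (62.12 + 76.49) / 13.4 = 10.34 s.
At impact: v_y = v_y0 − g t = −76.49 m/s; vₓ = 31.38 m/s.
Angle below horizontal: arctan(|v_y|/vₓ) = arctan(76.49/31.38) = 67.69°.

67.7°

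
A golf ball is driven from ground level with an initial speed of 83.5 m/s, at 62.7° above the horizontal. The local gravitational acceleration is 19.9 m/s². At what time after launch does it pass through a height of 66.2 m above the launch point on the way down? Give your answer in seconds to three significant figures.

6.42 s

Horizontal component vₓ = 83.50 cos 62.7° = 38.30 m/s; vertical v_y0 = 83.50 sin 62.7° = 74.20 m/s.
Set y = v_y0 t − ½ g t² = 66.2: 9.950 t² − 74.20 t + 66.2 = 0.
t = [74.20 ± √(74.20² − 2·19.9·66.2)] / 19.9 = (74.20 ± 53.58) / 19.9, so t = 1.036 s or t = 6.421 s.
The descending-branch root is 6.421 s.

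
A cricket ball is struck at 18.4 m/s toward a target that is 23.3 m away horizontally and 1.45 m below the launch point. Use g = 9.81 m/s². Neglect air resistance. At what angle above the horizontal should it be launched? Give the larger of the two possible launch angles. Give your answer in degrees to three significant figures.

Trajectory: y = x tanθ − g x² (1 + tan²θ)/(2v₀²). With x = 23.3, y = −1.45, v₀ = 18.4, g = 9.81:
7.865 tan²θ − 23.3 tanθ + (6.415) = 0.
tanθ = [23.3 ± √(23.3² − 4 × 7.865 × (6.415))] / (2 × 7.865) = (23.3 ± 18.47) / 15.73, giving tanθ = 0.3072 or 2.655.
θ = 17.08° or 69.36°; the larger is 69.36°.

69.4°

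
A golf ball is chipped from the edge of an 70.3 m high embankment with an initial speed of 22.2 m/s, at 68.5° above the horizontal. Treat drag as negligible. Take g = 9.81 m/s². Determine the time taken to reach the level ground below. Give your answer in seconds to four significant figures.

Horizontal component vₓ = 22.20 cos 68.5° = 8.136 m/s; vertical v_y0 = 22.20 sin 68.5° = 20.66 m/s.
The projectile lands when y = 70.3 + (20.66) t − ½·9.81·t² = 0. Positive root: t = (20.66 + √(20.66² + 2·9.81·70.3)) / 9.81 = (20.66 + 42.50) / 9.81 = 6.437 s.

6.437 s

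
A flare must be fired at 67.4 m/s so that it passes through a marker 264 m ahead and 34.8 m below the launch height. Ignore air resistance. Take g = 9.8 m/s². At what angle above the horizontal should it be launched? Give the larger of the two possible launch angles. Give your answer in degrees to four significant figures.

73.39°

Trajectory: y = x tanθ − g x² (1 + tan²θ)/(2v₀²). With x = 264, y = −34.8, v₀ = 67.4, g = 9.80:
75.18 tan²θ − 264 tanθ + (40.38) = 0.
tanθ = [264 ± √(264² − 4 × 75.18 × (40.38))] / (2 × 75.18) = (264 ± 239.9) / 150.4, giving tanθ = 0.1603 or 3.351.
θ = 9.105° or 73.39°; the larger is 73.39°.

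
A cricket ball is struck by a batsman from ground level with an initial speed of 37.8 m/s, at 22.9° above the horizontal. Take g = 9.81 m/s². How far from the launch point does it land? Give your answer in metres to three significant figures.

Horizontal component vₓ = 37.80 cos 22.9° = 34.82 m/s; vertical v_y0 = 37.80 sin 22.9° = 14.71 m/s.
Flight time T = 2 v_y0 / g = 2.999 s.
Horizontal distance R = vₓ T = 34.82 × 2.999 = 104.4 m.

104 m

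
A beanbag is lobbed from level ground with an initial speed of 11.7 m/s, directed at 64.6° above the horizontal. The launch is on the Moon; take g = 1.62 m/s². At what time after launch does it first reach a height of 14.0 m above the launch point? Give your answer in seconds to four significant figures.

1.496 s

vₓ = 11.70 cos 64.6° = 5.019 m/s; v_y0 = 11.70 sin 64.6° = 10.57 m/s.
Require v_y0 t − ½ g t² = 14.0, i.e. 0.8100 t² − 10.57 t + 14.0 = 0.
Quadratic formula: t = (10.57 ± √66.344) / 1.62 = (10.57 ± 8.145) / 1.62 → t = 1.496 s or 11.55 s.
The first (ascending) time is 1.496 s.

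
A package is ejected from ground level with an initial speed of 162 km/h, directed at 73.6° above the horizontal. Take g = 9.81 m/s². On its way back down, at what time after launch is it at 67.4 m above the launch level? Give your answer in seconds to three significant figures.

Convert: 162 km/h = 162/3.6 = 45.00 m/s.
Horizontal component vₓ = 45.00 cos 73.6° = 12.71 m/s; vertical v_y0 = 45.00 sin 73.6° = 43.17 m/s.
Require v_y0 t − ½ g t² = 67.4, i.e. 4.905 t² − 43.17 t + 67.4 = 0.
Quadratic formula: t = (43.17 ± √541.19) / 9.81 = (43.17 ± 23.26) / 9.81 → t = 2.029 s or 6.772 s.
The descending-branch root is 6.772 s.

6.77 s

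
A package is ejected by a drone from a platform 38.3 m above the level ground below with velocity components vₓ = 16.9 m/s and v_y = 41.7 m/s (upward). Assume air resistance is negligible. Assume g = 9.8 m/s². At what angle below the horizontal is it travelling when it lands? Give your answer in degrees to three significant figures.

With up positive and y = 0 at the ground: y(t) = 38.3 + (41.70) t − 4.900 t². Setting y = 0 and taking the positive root: t = [41.70 + √(41.70² + 2·9.80·38.3)] / 9.80 = (41.70 + 49.90) / 9.80 = 9.346 s.
At impact: v_y = v_y0 − g t = −49.90 m/s; vₓ = 16.90 m/s.
Angle below horizontal: arctan(|v_y|/vₓ) = arctan(49.90/16.90) = 71.29°.

71.3°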